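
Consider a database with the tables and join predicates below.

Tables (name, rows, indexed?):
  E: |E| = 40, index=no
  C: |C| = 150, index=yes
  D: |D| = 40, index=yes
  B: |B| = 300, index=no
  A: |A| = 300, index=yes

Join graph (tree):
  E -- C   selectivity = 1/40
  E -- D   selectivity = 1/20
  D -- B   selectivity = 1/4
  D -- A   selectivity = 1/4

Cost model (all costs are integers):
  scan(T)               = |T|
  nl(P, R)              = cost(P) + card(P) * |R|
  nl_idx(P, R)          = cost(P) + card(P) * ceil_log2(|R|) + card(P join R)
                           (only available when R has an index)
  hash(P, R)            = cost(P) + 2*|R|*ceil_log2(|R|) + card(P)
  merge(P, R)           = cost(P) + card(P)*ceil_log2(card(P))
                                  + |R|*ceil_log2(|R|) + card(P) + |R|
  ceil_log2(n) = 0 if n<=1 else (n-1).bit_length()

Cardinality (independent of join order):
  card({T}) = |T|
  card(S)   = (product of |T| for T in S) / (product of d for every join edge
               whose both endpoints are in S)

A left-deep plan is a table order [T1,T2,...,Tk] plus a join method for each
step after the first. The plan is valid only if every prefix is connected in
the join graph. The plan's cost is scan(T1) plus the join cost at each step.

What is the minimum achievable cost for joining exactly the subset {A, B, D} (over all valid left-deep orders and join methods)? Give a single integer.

Selinger DP over subsets of {A,B,D}:
  {D}: scan cost=40, card=40
  {B}: scan cost=300, card=300
  {A}: scan cost=300, card=300
  {BD}: card=3000; try (D,hash)→1080, (B,merge)→3320, (D,merge)→3580, (D,nl_idx)→5100, (B,hash)→5480, (B,nl)→12040 …(+1); best=1080 via (D,hash)
  {AD}: card=3000; try (D,hash)→1080, (A,merge)→3320, (A,nl_idx)→3400, (D,merge)→3580, (D,nl_idx)→5100, (A,hash)→5480 …(+2); best=1080 via (D,hash)
  {ABD}: card=225000; try (B,hash)→9480, (A,hash)→9480, (B,merge)→43080, (A,merge)→43080, (A,nl_idx)→253080, (B,nl)→901080 …(+1); best=9480 via (B,hash)

9480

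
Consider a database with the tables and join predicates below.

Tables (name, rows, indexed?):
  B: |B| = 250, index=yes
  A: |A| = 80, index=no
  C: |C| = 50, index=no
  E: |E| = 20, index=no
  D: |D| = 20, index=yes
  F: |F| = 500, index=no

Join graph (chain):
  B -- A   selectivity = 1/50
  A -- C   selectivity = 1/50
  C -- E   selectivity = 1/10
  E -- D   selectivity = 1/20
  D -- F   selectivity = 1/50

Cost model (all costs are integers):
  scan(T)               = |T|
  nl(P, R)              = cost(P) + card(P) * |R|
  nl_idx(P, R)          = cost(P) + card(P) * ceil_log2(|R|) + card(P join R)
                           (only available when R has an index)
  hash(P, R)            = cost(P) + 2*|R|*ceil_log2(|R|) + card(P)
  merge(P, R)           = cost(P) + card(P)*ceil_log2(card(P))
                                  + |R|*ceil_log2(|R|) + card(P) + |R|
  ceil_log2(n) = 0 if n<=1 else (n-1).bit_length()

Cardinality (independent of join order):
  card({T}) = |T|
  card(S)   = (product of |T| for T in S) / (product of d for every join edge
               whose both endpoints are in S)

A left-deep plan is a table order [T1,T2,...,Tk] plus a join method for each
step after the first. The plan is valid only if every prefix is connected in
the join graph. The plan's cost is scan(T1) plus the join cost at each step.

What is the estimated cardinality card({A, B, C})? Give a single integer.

400

Tables in S: A(80), B(250), C(50)
Edges inside S: B-A(d=50), A-C(d=50)
numerator = 80 * 250 * 50 = 1000000
denominator = 50 * 50 = 2500
card(S) = 1000000 / 2500 = 400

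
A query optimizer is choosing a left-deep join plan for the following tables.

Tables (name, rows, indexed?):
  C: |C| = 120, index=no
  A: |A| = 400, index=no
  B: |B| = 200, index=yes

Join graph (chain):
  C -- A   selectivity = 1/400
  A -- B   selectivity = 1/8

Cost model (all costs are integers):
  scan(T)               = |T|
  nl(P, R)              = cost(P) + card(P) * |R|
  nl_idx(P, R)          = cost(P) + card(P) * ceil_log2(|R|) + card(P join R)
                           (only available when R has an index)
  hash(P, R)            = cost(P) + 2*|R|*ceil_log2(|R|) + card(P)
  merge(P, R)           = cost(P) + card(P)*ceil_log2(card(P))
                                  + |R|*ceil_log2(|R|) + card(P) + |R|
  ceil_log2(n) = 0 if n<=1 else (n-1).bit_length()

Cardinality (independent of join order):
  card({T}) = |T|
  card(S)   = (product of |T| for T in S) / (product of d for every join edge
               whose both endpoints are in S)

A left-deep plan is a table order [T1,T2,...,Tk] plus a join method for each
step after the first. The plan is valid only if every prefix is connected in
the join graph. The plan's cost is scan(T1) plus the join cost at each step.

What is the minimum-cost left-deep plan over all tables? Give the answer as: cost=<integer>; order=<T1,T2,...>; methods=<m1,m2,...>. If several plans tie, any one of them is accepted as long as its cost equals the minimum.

cost=5240; order=A,C,B; methods=hash,merge

Selinger DP (subsets sized 1..n):
  {C}: scan cost=120, card=120
  {A}: scan cost=400, card=400
  {B}: scan cost=200, card=200
  {AC}: card=120; try (C,hash)→2480, (A,merge)→5080, (C,merge)→5360, (A,hash)→7440, (A,nl)→48120, (C,nl)→48400; best=2480 via (C,hash)
  {AB}: card=10000; try (B,hash)→4000, (A,merge)→6000, (B,merge)→6200, (A,hash)→7600, (B,nl_idx)→13600, (A,nl)→80200 …(+1); best=4000 via (B,hash)
  {ABC}: card=3000; try (B,merge)→5240, (B,hash)→5800, (B,nl_idx)→6440, (C,hash)→15680, (B,nl)→26480, (C,merge)→154960 …(+1); best=5240 via (B,merge)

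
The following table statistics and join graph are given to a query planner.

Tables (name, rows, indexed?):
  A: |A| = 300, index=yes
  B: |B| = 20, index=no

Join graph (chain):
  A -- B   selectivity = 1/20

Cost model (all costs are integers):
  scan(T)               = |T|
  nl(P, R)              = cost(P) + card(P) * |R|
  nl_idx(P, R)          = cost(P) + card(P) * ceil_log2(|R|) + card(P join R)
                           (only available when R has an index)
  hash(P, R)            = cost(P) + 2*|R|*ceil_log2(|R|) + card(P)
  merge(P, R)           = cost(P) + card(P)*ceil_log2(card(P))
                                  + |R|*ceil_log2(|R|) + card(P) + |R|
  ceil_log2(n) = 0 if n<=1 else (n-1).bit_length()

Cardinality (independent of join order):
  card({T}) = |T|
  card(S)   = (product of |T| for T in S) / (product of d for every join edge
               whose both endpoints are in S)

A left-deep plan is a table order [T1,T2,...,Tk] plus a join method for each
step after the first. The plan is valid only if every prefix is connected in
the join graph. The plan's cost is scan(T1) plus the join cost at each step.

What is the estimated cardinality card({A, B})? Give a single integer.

Tables in S: A(300), B(20)
Edges inside S: A-B(d=20)
numerator = 300 * 20 = 6000
denominator = 20 = 20
card(S) = 6000 / 20 = 300

300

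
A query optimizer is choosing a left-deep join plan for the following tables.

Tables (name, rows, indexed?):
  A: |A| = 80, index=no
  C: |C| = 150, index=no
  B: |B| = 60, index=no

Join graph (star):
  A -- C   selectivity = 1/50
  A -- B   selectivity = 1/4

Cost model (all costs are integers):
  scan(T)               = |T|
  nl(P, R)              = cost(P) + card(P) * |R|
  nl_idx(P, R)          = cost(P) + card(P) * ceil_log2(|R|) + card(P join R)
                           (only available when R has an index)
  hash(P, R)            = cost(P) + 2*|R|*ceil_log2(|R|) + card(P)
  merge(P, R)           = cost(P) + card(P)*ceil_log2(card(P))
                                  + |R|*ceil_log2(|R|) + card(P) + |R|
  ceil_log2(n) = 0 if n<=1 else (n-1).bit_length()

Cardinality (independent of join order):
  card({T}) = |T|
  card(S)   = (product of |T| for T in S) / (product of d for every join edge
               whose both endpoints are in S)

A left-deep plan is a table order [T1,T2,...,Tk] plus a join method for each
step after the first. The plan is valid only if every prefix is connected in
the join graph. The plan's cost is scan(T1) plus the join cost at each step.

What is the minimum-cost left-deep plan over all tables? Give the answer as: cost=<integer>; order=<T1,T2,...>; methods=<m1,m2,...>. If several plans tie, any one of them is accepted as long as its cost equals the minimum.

cost=2380; order=C,A,B; methods=hash,hash

Selinger DP (subsets sized 1..n):
  {A}: scan cost=80, card=80
  {C}: scan cost=150, card=150
  {B}: scan cost=60, card=60
  {AC}: card=240; try (A,hash)→1420, (C,merge)→2070, (A,merge)→2140, (C,hash)→2560, (C,nl)→12080, (A,nl)→12150; best=1420 via (A,hash)
  {AB}: card=1200; try (B,hash)→880, (A,merge)→1120, (B,merge)→1140, (A,hash)→1240, (A,nl)→4860, (B,nl)→4880; best=880 via (B,hash)
  {ABC}: card=3600; try (B,hash)→2380, (B,merge)→4000, (C,hash)→4480, (B,nl)→15820, (C,merge)→16630, (C,nl)→180880; best=2380 via (B,hash)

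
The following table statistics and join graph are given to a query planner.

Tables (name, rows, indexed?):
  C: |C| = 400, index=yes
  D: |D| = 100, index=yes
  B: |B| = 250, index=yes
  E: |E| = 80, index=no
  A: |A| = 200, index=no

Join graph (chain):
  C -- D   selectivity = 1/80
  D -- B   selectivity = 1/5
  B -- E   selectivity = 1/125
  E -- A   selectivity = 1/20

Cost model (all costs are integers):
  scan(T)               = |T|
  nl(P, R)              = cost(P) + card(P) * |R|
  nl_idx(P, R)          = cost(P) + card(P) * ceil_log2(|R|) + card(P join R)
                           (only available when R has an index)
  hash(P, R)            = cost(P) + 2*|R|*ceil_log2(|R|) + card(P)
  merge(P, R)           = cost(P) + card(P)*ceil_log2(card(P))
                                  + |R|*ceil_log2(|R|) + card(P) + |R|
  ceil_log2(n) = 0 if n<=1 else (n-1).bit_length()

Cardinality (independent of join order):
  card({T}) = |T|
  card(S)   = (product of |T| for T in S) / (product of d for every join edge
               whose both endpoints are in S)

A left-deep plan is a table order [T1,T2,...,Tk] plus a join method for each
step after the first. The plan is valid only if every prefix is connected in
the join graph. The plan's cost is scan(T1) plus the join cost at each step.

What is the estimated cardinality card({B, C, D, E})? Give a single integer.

16000

Tables in S: B(250), C(400), D(100), E(80)
Edges inside S: C-D(d=80), D-B(d=5), B-E(d=125)
numerator = 250 * 400 * 100 * 80 = 800000000
denominator = 80 * 5 * 125 = 50000
card(S) = 800000000 / 50000 = 16000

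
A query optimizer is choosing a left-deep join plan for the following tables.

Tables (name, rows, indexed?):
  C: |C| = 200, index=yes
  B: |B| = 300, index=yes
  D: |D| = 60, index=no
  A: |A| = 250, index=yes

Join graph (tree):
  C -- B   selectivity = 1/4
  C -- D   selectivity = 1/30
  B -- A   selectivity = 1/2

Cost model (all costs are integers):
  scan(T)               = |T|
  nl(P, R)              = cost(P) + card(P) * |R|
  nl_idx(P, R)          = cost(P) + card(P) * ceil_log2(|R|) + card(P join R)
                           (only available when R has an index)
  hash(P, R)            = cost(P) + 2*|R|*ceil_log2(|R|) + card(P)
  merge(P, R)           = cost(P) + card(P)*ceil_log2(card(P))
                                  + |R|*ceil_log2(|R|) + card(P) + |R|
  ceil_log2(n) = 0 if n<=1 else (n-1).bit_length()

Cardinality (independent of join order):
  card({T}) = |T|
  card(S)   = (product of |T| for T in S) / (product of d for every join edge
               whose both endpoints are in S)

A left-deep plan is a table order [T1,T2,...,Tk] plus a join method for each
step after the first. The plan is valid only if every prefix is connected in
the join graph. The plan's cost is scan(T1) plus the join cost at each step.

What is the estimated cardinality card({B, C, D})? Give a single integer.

30000

Tables in S: B(300), C(200), D(60)
Edges inside S: C-B(d=4), C-D(d=30)
numerator = 300 * 200 * 60 = 3600000
denominator = 4 * 30 = 120
card(S) = 3600000 / 120 = 30000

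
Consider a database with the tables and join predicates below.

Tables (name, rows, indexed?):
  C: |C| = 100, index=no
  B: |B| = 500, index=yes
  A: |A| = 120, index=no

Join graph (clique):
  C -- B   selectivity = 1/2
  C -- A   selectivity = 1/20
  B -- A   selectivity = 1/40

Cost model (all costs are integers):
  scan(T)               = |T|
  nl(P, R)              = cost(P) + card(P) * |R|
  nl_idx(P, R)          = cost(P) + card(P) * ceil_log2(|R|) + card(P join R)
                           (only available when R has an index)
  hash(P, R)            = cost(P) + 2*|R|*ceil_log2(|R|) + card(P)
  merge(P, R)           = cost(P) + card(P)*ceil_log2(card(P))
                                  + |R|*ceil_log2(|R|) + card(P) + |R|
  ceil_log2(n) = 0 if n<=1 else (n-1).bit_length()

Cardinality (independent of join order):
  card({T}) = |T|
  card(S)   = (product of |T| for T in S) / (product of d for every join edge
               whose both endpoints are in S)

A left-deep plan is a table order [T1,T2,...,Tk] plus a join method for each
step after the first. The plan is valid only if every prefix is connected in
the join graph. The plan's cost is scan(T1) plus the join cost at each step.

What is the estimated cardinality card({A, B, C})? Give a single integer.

Tables in S: A(120), B(500), C(100)
Edges inside S: C-B(d=2), C-A(d=20), B-A(d=40)
numerator = 120 * 500 * 100 = 6000000
denominator = 2 * 20 * 40 = 1600
card(S) = 6000000 / 1600 = 3750

3750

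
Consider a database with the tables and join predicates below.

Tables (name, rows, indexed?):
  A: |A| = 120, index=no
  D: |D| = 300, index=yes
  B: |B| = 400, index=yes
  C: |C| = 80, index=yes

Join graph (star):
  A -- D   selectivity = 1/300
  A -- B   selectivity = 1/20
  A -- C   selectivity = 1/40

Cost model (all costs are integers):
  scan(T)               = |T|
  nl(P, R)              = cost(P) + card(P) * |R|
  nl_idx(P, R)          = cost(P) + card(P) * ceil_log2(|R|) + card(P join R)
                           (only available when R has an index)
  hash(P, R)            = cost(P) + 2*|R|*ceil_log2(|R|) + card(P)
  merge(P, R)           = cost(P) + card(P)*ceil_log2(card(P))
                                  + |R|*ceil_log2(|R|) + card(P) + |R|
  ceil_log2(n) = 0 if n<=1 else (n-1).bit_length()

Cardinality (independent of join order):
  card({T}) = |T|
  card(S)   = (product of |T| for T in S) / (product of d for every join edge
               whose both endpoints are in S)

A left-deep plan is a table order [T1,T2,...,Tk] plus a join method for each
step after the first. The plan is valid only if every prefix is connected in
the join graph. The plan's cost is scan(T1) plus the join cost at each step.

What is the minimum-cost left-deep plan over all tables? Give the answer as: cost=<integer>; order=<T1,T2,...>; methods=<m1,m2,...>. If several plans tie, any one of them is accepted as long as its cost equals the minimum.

Selinger DP (subsets sized 1..n):
  {A}: scan cost=120, card=120
  {D}: scan cost=300, card=300
  {B}: scan cost=400, card=400
  {C}: scan cost=80, card=80
  {AD}: card=120; try (D,nl_idx)→1320, (A,hash)→2280, (D,merge)→4080, (A,merge)→4260, (D,hash)→5640, (D,nl)→36120 …(+1); best=1320 via (D,nl_idx)
  {AB}: card=2400; try (A,hash)→2480, (B,nl_idx)→3600, (B,merge)→5080, (A,merge)→5360, (B,hash)→7440, (B,nl)→48120 …(+1); best=2480 via (A,hash)
  {AC}: card=240; try (C,nl_idx)→1200, (C,hash)→1360, (A,merge)→1680, (C,merge)→1720, (A,hash)→1840, (A,nl)→9680 …(+1); best=1200 via (C,nl_idx)
  {ABD}: card=2400; try (B,nl_idx)→4800, (B,merge)→6280, (B,hash)→8640, (D,hash)→10280, (D,nl_idx)→26480, (D,merge)→36680 …(+2); best=4800 via (B,nl_idx)
  {ACD}: card=240; try (C,nl_idx)→2400, (C,hash)→2560, (C,merge)→2920, (D,nl_idx)→3600, (D,merge)→6360, (D,hash)→6840 …(+2); best=2400 via (C,nl_idx)
  {ABC}: card=4800; try (C,hash)→6000, (B,merge)→7360, (B,nl_idx)→8160, (B,hash)→8640, (C,nl_idx)→24080, (C,merge)→34320 …(+2); best=6000 via (C,hash)
  {ABCD}: card=4800; try (C,hash)→8320, (B,merge)→8560, (B,nl_idx)→9360, (B,hash)→9840, (D,hash)→16200, (C,nl_idx)→26400 …(+6); best=8320 via (C,hash)

cost=8320; order=A,D,B,C; methods=nl_idx,nl_idx,hash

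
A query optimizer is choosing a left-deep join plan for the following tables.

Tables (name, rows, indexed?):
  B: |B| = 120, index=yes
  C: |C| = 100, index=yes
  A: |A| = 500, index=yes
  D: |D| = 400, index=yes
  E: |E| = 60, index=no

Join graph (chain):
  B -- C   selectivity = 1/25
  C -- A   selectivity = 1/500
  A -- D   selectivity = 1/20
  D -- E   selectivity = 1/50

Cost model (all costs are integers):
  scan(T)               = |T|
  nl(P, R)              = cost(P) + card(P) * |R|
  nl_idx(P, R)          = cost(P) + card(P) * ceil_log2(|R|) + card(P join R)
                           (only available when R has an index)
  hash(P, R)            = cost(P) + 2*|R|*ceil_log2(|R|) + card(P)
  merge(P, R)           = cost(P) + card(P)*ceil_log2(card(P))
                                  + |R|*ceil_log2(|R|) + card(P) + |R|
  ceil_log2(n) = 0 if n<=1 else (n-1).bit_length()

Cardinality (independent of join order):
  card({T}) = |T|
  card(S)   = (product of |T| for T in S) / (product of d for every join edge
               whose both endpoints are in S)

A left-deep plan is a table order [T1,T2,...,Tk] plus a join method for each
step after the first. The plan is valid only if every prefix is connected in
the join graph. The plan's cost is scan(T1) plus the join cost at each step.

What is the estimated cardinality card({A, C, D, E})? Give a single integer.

Tables in S: A(500), C(100), D(400), E(60)
Edges inside S: C-A(d=500), A-D(d=20), D-E(d=50)
numerator = 500 * 100 * 400 * 60 = 1200000000
denominator = 500 * 20 * 50 = 500000
card(S) = 1200000000 / 500000 = 2400

2400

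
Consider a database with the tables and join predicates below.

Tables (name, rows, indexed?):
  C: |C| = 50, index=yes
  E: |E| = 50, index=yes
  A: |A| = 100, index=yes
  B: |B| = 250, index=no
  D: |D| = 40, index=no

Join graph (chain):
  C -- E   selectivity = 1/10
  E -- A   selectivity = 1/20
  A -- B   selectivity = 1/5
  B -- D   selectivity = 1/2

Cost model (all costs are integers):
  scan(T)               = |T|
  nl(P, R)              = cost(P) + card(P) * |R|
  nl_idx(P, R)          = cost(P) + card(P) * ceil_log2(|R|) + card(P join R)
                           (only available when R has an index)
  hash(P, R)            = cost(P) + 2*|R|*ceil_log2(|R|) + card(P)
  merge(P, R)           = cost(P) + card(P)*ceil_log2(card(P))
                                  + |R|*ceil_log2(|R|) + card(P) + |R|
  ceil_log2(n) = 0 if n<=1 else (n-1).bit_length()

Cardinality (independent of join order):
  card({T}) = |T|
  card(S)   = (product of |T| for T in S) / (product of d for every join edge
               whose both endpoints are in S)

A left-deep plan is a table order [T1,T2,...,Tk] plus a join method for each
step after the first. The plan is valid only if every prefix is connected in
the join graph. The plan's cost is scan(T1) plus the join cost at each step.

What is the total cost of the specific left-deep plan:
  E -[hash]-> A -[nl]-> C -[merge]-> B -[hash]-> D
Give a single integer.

94230

step 1: scan E: cost=50, card=50
step 2: join A via hash
    card(P join A) = 50*100/(20) = 250
    cost = 50 + 2*100*7 + 50 = 1500
step 3: join C via nl
    card(P join C) = 250*50/(10) = 1250
    cost = 1500 + 250*50 = 14000
step 4: join B via merge
    card(P join B) = 1250*250/(5) = 62500
    cost = 14000 + 1250*11 + 250*8 + 1250 + 250 = 31250
step 5: join D via hash
    card(P join D) = 62500*40/(2) = 1250000
    cost = 31250 + 2*40*6 + 62500 = 94230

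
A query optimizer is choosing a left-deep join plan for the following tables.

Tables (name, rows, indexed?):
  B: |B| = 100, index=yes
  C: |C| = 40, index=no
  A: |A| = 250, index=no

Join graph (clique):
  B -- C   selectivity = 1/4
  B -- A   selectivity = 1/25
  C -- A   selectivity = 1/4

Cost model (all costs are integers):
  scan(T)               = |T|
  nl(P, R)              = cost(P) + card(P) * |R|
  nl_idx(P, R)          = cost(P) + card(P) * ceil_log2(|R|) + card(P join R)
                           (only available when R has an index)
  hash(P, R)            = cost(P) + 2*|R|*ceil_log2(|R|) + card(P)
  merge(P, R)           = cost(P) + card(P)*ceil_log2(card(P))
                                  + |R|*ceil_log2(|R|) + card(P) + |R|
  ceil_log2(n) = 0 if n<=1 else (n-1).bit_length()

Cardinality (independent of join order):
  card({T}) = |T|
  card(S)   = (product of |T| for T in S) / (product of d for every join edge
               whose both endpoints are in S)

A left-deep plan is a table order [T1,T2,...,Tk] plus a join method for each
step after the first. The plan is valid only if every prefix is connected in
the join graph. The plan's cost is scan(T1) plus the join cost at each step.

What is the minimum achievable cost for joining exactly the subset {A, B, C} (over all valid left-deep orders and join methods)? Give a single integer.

Selinger DP over subsets of {A,B,C}:
  {B}: scan cost=100, card=100
  {C}: scan cost=40, card=40
  {A}: scan cost=250, card=250
  {BC}: card=1000; try (C,hash)→680, (B,merge)→1120, (C,merge)→1180, (B,nl_idx)→1320, (B,hash)→1480, (B,nl)→4040 …(+1); best=680 via (C,hash)
  {AB}: card=1000; try (B,hash)→1900, (B,nl_idx)→3000, (A,merge)→3150, (B,merge)→3300, (A,hash)→4200, (A,nl)→25100 …(+1); best=1900 via (B,hash)
  {AC}: card=2500; try (C,hash)→980, (A,merge)→2570, (C,merge)→2780, (A,hash)→4080, (A,nl)→10040, (C,nl)→10250; best=980 via (C,hash)
  {ABC}: card=2500; try (C,hash)→3380, (B,hash)→4880, (A,hash)→5680, (C,merge)→13180, (A,merge)→13930, (B,nl_idx)→20980 …(+4); best=3380 via (C,hash)

3380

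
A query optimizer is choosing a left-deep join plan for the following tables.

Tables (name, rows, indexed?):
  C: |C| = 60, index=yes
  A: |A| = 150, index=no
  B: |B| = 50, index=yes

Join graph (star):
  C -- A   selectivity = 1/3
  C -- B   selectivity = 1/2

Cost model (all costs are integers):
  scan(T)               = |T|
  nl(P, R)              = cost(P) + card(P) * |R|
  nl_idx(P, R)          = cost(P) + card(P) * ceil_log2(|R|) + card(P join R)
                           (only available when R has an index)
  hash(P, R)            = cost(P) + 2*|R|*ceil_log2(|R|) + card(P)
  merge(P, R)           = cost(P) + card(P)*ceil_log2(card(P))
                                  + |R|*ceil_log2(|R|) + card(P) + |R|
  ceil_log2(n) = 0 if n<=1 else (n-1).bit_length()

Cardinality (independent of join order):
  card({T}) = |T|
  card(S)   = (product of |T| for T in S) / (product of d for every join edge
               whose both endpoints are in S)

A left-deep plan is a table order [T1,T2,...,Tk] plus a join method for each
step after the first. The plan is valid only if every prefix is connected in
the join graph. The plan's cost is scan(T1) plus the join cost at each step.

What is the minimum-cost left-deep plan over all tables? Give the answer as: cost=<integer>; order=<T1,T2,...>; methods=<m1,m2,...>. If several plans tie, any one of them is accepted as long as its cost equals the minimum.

cost=4620; order=A,C,B; methods=hash,hash

Selinger DP (subsets sized 1..n):
  {C}: scan cost=60, card=60
  {A}: scan cost=150, card=150
  {B}: scan cost=50, card=50
  {AC}: card=3000; try (C,hash)→1020, (A,merge)→1830, (C,merge)→1920, (A,hash)→2520, (C,nl_idx)→4050, (A,nl)→9060 …(+1); best=1020 via (C,hash)
  {BC}: card=1500; try (B,hash)→720, (C,hash)→820, (C,merge)→820, (B,merge)→830, (C,nl_idx)→1850, (B,nl_idx)→1920 …(+2); best=720 via (B,hash)
  {ABC}: card=75000; try (B,hash)→4620, (A,hash)→4620, (A,merge)→20070, (B,merge)→40370, (B,nl_idx)→94020, (B,nl)→151020 …(+1); best=4620 via (B,hash)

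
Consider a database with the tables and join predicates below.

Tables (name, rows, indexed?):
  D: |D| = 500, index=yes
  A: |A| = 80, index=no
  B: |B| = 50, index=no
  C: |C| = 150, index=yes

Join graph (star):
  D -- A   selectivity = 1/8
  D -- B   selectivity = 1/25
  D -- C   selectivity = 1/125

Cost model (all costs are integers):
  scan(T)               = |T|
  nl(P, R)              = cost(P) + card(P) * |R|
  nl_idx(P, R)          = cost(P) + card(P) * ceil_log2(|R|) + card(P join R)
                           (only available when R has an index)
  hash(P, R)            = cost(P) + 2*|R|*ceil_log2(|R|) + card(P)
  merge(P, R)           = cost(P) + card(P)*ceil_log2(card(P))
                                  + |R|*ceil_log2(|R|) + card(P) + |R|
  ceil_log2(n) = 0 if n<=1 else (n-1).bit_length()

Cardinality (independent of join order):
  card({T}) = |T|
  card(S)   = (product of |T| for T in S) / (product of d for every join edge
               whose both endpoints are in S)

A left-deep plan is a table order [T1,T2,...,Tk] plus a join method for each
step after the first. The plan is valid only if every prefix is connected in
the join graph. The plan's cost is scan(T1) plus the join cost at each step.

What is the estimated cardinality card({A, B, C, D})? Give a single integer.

Tables in S: A(80), B(50), C(150), D(500)
Edges inside S: D-A(d=8), D-B(d=25), D-C(d=125)
numerator = 80 * 50 * 150 * 500 = 300000000
denominator = 8 * 25 * 125 = 25000
card(S) = 300000000 / 25000 = 12000

12000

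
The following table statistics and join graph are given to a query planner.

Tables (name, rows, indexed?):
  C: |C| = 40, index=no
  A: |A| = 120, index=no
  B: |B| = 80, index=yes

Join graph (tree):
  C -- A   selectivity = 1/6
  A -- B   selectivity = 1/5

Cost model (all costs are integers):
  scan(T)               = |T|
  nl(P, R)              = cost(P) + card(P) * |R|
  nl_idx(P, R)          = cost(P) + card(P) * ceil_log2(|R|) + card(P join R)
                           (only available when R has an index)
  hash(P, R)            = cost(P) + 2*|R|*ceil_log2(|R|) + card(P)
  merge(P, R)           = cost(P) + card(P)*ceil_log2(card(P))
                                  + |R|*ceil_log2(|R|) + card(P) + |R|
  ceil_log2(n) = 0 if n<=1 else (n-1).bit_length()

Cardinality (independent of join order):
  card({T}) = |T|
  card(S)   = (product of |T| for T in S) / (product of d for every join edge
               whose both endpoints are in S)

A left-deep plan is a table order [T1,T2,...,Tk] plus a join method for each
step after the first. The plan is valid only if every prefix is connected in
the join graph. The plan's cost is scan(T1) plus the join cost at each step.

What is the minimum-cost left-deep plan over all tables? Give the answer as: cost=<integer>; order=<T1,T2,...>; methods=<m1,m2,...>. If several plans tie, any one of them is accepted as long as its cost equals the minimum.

cost=2640; order=A,C,B; methods=hash,hash

Selinger DP (subsets sized 1..n):
  {C}: scan cost=40, card=40
  {A}: scan cost=120, card=120
  {B}: scan cost=80, card=80
  {AC}: card=800; try (C,hash)→720, (A,merge)→1280, (C,merge)→1360, (A,hash)→1760, (A,nl)→4840, (C,nl)→4920; best=720 via (C,hash)
  {AB}: card=1920; try (B,hash)→1360, (A,merge)→1680, (B,merge)→1720, (A,hash)→1840, (B,nl_idx)→2880, (A,nl)→9680 …(+1); best=1360 via (B,hash)
  {ABC}: card=12800; try (B,hash)→2640, (C,hash)→3760, (B,merge)→10160, (B,nl_idx)→19120, (C,merge)→24680, (B,nl)→64720 …(+1); best=2640 via (B,hash)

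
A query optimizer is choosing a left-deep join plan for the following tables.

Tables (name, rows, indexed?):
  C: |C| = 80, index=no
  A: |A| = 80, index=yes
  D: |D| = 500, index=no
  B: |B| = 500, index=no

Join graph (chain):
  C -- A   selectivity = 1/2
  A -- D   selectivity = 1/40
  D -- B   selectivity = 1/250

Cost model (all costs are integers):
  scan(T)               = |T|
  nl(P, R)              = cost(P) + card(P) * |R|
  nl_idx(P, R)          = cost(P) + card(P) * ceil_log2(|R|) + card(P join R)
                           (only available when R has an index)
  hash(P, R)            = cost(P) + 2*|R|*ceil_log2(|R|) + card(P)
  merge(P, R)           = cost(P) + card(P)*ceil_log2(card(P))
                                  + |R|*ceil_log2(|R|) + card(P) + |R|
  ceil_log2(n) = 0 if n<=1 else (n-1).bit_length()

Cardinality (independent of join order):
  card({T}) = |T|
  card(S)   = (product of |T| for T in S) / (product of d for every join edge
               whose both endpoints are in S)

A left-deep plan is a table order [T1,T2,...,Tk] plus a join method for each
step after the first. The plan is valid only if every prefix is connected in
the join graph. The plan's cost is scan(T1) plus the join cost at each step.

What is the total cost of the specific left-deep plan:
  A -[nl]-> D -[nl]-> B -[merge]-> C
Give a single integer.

564720

step 1: scan A: cost=80, card=80
step 2: join D via nl
    card(P join D) = 80*500/(40) = 1000
    cost = 80 + 80*500 = 40080
step 3: join B via nl
    card(P join B) = 1000*500/(250) = 2000
    cost = 40080 + 1000*500 = 540080
step 4: join C via merge
    card(P join C) = 2000*80/(2) = 80000
    cost = 540080 + 2000*11 + 80*7 + 2000 + 80 = 564720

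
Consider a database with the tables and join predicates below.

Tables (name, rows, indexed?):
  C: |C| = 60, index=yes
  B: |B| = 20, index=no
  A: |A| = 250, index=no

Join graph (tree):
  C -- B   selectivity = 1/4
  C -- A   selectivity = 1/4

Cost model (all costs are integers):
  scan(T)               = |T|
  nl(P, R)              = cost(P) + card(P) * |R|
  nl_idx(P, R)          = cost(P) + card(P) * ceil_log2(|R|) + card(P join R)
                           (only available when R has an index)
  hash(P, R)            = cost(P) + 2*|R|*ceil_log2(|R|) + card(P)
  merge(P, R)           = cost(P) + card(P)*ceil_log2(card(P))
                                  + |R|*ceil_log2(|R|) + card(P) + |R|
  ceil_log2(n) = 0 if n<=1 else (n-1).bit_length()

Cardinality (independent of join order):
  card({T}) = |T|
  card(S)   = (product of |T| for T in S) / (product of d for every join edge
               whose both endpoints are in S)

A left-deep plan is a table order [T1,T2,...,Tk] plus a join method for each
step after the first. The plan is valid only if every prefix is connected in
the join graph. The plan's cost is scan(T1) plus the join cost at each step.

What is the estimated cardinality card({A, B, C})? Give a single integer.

Tables in S: A(250), B(20), C(60)
Edges inside S: C-B(d=4), C-A(d=4)
numerator = 250 * 20 * 60 = 300000
denominator = 4 * 4 = 16
card(S) = 300000 / 16 = 18750

18750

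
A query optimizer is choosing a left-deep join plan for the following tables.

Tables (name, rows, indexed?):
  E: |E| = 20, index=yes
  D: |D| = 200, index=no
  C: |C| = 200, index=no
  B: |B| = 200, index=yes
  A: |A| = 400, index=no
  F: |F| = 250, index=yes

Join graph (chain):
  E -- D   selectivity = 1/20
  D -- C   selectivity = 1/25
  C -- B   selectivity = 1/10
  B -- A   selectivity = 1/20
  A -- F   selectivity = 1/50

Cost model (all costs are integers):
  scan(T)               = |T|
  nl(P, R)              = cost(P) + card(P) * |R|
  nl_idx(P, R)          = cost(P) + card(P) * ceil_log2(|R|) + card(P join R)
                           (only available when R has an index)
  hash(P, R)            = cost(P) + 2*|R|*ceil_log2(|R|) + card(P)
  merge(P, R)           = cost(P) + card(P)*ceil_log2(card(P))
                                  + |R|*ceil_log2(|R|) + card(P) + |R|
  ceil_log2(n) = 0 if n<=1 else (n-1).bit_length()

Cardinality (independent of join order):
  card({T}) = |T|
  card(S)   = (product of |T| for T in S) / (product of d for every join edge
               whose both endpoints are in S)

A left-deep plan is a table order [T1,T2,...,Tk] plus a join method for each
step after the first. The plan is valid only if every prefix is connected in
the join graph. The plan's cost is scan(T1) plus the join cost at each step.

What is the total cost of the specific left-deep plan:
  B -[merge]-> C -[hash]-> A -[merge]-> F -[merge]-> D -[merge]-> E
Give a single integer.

83059170

step 1: scan B: cost=200, card=200
step 2: join C via merge
    card(P join C) = 200*200/(10) = 4000
    cost = 200 + 200*8 + 200*8 + 200 + 200 = 3800
step 3: join A via hash
    card(P join A) = 4000*400/(20) = 80000
    cost = 3800 + 2*400*9 + 4000 = 15000
step 4: join F via merge
    card(P join F) = 80000*250/(50) = 400000
    cost = 15000 + 80000*17 + 250*8 + 80000 + 250 = 1457250
step 5: join D via merge
    card(P join D) = 400000*200/(25) = 3200000
    cost = 1457250 + 400000*19 + 200*8 + 400000 + 200 = 9459050
step 6: join E via merge
    card(P join E) = 3200000*20/(20) = 3200000
    cost = 9459050 + 3200000*22 + 20*5 + 3200000 + 20 = 83059170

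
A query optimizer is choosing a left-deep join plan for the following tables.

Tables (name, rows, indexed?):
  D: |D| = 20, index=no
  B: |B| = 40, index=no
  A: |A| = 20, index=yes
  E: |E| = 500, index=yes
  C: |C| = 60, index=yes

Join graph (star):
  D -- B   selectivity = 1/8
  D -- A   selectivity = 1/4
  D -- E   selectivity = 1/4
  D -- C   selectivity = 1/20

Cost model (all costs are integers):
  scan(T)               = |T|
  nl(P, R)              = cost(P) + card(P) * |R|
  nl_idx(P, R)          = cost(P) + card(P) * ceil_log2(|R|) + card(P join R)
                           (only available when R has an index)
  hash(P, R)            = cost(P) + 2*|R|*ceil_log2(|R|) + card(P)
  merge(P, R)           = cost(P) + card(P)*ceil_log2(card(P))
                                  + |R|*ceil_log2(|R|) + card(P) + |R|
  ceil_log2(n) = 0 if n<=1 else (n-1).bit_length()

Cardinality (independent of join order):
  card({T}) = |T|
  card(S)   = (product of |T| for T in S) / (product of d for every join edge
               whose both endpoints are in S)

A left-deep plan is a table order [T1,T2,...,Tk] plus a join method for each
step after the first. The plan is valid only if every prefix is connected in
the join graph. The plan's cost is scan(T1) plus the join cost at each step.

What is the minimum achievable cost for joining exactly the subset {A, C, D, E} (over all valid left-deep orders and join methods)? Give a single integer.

Selinger DP over subsets of {A,C,D,E}:
  {D}: scan cost=20, card=20
  {A}: scan cost=20, card=20
  {E}: scan cost=500, card=500
  {C}: scan cost=60, card=60
  {AD}: card=100; try (A,nl_idx)→220, (D,hash)→240, (A,hash)→240, (D,merge)→260, (A,merge)→260, (D,nl)→420 …(+1); best=220 via (A,nl_idx)
  {DE}: card=2500; try (D,hash)→1200, (E,nl_idx)→2700, (E,merge)→5140, (D,merge)→5620, (E,hash)→9040, (E,nl)→10020 …(+1); best=1200 via (D,hash)
  {CD}: card=60; try (C,nl_idx)→200, (D,hash)→320, (C,merge)→560, (D,merge)→600, (C,hash)→760, (C,nl)→1220 …(+1); best=200 via (C,nl_idx)
  {ADE}: card=12500; try (A,hash)→3900, (E,merge)→6020, (E,hash)→9320, (E,nl_idx)→13620, (A,nl_idx)→26200, (A,merge)→33820 …(+2); best=3900 via (A,hash)
  {ACD}: card=300; try (A,hash)→460, (A,merge)→740, (A,nl_idx)→800, (C,hash)→1040, (C,nl_idx)→1120, (A,nl)→1400 …(+2); best=460 via (A,hash)
  {CDE}: card=7500; try (C,hash)→4420, (E,merge)→5620, (E,nl_idx)→8240, (E,hash)→9260, (C,nl_idx)→23700, (E,nl)→30200 …(+2); best=4420 via (C,hash)
  {ACDE}: card=37500; try (E,merge)→8460, (E,hash)→9760, (A,hash)→12120, (C,hash)→17120, (E,nl_idx)→40660, (A,nl_idx)→79420 …(+6); best=8460 via (E,merge)

8460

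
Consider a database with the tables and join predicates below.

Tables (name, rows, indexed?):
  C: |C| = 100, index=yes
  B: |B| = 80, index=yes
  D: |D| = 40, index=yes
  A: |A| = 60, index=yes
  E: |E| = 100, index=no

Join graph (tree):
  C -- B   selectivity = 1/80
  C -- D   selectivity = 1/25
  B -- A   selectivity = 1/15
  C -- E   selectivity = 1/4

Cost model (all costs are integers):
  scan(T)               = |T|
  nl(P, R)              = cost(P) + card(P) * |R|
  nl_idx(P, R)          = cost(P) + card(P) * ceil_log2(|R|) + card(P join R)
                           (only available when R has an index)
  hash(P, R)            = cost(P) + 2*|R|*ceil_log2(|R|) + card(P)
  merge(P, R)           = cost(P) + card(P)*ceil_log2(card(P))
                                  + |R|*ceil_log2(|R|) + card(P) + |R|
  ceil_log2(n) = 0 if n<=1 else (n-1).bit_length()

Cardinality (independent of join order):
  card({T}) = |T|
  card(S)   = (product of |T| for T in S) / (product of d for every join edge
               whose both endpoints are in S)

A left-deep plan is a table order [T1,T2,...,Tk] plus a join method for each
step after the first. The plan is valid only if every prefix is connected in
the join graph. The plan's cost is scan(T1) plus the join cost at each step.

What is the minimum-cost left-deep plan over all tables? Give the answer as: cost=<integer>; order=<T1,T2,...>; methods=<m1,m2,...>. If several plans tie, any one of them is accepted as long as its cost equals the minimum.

Selinger DP (subsets sized 1..n):
  {C}: scan cost=100, card=100
  {B}: scan cost=80, card=80
  {D}: scan cost=40, card=40
  {A}: scan cost=60, card=60
  {E}: scan cost=100, card=100
  {BC}: card=100; try (C,nl_idx)→740, (B,nl_idx)→900, (B,hash)→1320, (C,merge)→1520, (B,merge)→1540, (C,hash)→1560 …(+2); best=740 via (C,nl_idx)
  {CD}: card=160; try (C,nl_idx)→480, (D,hash)→680, (D,nl_idx)→860, (C,merge)→1120, (D,merge)→1180, (C,hash)→1480 …(+2); best=480 via (C,nl_idx)
  {CE}: card=2500; try (E,hash)→1600, (C,hash)→1600, (E,merge)→1700, (C,merge)→1700, (C,nl_idx)→3300, (E,nl)→10100 …(+1); best=1600 via (E,hash)
  {AB}: card=320; try (B,nl_idx)→800, (A,hash)→880, (A,nl_idx)→880, (B,merge)→1120, (A,merge)→1140, (B,hash)→1240 …(+2); best=800 via (B,nl_idx)
  {BCD}: card=160; try (D,hash)→1320, (D,nl_idx)→1500, (B,hash)→1760, (B,nl_idx)→1760, (D,merge)→1820, (B,merge)→2560 …(+2); best=1320 via (D,hash)
  {ABC}: card=400; try (A,hash)→1560, (A,nl_idx)→1740, (A,merge)→1960, (C,hash)→2520, (C,nl_idx)→3440, (C,merge)→4800 …(+2); best=1560 via (A,hash)
  {BCE}: card=2500; try (E,hash)→2240, (E,merge)→2340, (B,hash)→5220, (E,nl)→10740, (B,nl_idx)→21600, (B,merge)→34740 …(+1); best=2240 via (E,hash)
  {CDE}: card=4000; try (E,hash)→2040, (E,merge)→2720, (D,hash)→4580, (E,nl)→16480, (D,nl_idx)→20600, (D,merge)→34380 …(+1); best=2040 via (E,hash)
  {ABCD}: card=640; try (A,hash)→2200, (D,hash)→2440, (A,nl_idx)→2920, (A,merge)→3180, (D,nl_idx)→4600, (D,merge)→5840 …(+2); best=2200 via (A,hash)
  {BCDE}: card=4000; try (E,hash)→2880, (E,merge)→3560, (D,hash)→5220, (B,hash)→7160, (E,nl)→17320, (D,nl_idx)→21240 …(+5); best=2880 via (E,hash)
  {ABCE}: card=10000; try (E,hash)→3360, (A,hash)→5460, (E,merge)→6360, (A,nl_idx)→27240, (A,merge)→35160, (E,nl)→41560 …(+1); best=3360 via (E,hash)
  {ABCDE}: card=16000; try (E,hash)→4240, (A,hash)→7600, (E,merge)→10040, (D,hash)→13840, (A,nl_idx)→42880, (A,merge)→55300 …(+5); best=4240 via (E,hash)

cost=4240; order=B,C,D,A,E; methods=nl_idx,hash,hash,hash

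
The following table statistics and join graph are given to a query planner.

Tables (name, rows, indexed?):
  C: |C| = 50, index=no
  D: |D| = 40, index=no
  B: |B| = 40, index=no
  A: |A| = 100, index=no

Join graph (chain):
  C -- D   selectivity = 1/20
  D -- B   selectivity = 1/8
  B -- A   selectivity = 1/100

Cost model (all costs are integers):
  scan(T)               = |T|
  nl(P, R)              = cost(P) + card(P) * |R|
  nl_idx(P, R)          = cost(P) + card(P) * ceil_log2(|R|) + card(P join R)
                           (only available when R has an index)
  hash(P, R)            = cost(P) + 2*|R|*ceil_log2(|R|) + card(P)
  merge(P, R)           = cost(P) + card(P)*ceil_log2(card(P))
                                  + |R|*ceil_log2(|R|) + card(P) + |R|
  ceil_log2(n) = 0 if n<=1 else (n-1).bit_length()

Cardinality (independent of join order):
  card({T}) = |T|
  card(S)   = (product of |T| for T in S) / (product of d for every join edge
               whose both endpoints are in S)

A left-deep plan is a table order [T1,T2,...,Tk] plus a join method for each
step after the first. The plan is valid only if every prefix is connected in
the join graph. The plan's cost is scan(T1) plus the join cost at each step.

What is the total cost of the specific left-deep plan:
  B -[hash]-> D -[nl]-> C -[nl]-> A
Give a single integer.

60560

step 1: scan B: cost=40, card=40
step 2: join D via hash
    card(P join D) = 40*40/(8) = 200
    cost = 40 + 2*40*6 + 40 = 560
step 3: join C via nl
    card(P join C) = 200*50/(20) = 500
    cost = 560 + 200*50 = 10560
step 4: join A via nl
    card(P join A) = 500*100/(100) = 500
    cost = 10560 + 500*100 = 60560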